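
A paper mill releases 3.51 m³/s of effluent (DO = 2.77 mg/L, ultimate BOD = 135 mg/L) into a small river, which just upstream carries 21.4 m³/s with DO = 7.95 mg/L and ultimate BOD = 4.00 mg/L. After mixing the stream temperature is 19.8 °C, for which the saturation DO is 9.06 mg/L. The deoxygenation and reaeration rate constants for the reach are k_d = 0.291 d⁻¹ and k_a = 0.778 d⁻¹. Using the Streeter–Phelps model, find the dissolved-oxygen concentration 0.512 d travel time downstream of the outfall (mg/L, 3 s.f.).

Mixed DO = (21.4×7.95 + 3.51×2.77)/(21.4+3.51) = 179.9/24.91 = 7.220 mg/L.
Mixed L₀ = (21.4×4.00 + 3.51×135)/(24.91) = 559.4/24.91 = 22.46 mg/L.
Initial deficit D₀ = C_s − DO₀ = 9.06 − 7.220 = 1.840 mg/L.
D(0.512) = [0.291×22.46/(0.778−0.291)](e^(−0.291×0.512) − e^(−0.778×0.512)) + 1.840 e^(−0.778×0.512)
= 13.42 × (0.8616 − 0.6714) + 1.840 × 0.6714 = 3.787 mg/L.
DO = 9.06 − 3.787 = 5.273 mg/L.

DO ≈ 5.27 mg/L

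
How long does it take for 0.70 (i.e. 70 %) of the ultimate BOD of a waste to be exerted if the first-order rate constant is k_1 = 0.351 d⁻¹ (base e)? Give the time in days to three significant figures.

t ≈ 3.43 d

y/L₀ = 1 − e^(−k_1 t) = 0.70 ⇒ e^(−k_1 t) = 0.300
t = −ln(0.300) / 0.351 = 1.204 / 0.351 = 3.430 d.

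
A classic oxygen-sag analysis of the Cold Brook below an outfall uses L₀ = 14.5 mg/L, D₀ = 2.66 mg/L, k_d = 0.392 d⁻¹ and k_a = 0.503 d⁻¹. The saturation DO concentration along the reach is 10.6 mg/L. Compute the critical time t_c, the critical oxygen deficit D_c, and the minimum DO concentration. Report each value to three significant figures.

With k_a/k_d = 1.283 and 1 − D₀(k_a−k_d)/(k_d L₀) = 0.9481,
t_c = ln(1.283 × 0.9481) / (0.503 − 0.392) = ln(1.217) / 0.1110 = 0.1960/0.1110 = 1.766 d.
D_c = (k_d/k_a) L₀ e^(−k_d t_c) = (0.392/0.503) × 14.5 × e^(−0.392×1.766) = 0.7793 × 14.5 × 0.5005 = 5.656 mg/L.
Minimum DO = C_s − D_c = 10.6 − 5.656 = 4.944 mg/L.

t_c ≈ 1.77 d; D_c ≈ 5.66 mg/L; min DO ≈ 4.94 mg/L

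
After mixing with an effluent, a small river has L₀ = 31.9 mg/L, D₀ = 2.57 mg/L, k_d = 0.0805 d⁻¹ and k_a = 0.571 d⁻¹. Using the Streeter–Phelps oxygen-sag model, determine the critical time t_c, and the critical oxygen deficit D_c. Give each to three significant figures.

t_c ≈ 2.62 d; D_c ≈ 3.64 mg/L

With k_a/k_d = 7.093 and 1 − D₀(k_a−k_d)/(k_d L₀) = 0.5091,
t_c = ln(7.093 × 0.5091) / (0.571 − 0.0805) = ln(3.611) / 0.4905 = 1.284/0.4905 = 2.618 d.
D_c = (k_d/k_a) L₀ e^(−k_d t_c) = (0.0805/0.571) × 31.9 × e^(−0.0805×2.618) = 0.1410 × 31.9 × 0.8100 = 3.643 mg/L.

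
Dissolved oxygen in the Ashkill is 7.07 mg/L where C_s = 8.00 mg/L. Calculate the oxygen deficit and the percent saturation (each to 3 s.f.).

D = C_s − C = 8.00 − 7.07 = 0.930 mg/L.
% saturation = 7.07/8.00 × 100 = 88.4 %.

D ≈ 0.930 mg/L; 88.4 % saturation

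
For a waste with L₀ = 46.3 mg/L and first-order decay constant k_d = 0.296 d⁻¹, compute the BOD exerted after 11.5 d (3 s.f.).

y ≈ 44.8 mg/L

y_t = L₀(1 − e^(−k_d t)) = 46.3 × (1 − e^(−0.296×11.5))
= 46.3 × (1 − 0.03324) = 46.3 × 0.9668 = 44.76 mg/L.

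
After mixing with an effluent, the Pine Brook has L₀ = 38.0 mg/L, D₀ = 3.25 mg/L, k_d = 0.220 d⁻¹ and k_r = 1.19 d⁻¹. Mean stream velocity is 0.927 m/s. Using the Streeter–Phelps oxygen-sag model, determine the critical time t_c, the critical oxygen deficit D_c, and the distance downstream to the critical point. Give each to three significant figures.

At the critical point dD/dt = 0, so k_d L₀ e^(−k_d t) = k_r D. Substituting D(t) from the Streeter–Phelps equation and solving for t gives
t_c = ln[(k_r/k_d)(1 − D₀(k_r−k_d)/(k_d L₀))] / (k_r−k_d).
Here k_r−k_d = 0.9700 d⁻¹ and 1 − D₀(k_r−k_d)/(k_d L₀) = 1 − 3.25×0.9700/(0.220×38.0) = 0.6229, so
t_c = ln(5.409 × 0.6229) / 0.9700 = 1.215 / 0.9700 = 1.252 d.
D_c = (k_d/k_r) L₀ e^(−k_d t_c) = (0.220/1.19) × 38.0 × e^(−0.220×1.252) = 0.1849 × 38.0 × 0.7592 = 5.333 mg/L.
x_c = v t_c = 0.927 m/s × 1.252 d × 86400 s/d = 100300 m ≈ 100 km.

t_c ≈ 1.25 d; D_c ≈ 5.33 mg/L; x_c ≈ 100 km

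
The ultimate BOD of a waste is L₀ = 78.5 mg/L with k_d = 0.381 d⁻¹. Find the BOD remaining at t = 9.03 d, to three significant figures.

L ≈ 2.52 mg/L

L_t = L₀ e^(−k_d t) = 78.5 × e^(−0.381×9.03) = 78.5 × 0.03205 = 2.516 mg/L.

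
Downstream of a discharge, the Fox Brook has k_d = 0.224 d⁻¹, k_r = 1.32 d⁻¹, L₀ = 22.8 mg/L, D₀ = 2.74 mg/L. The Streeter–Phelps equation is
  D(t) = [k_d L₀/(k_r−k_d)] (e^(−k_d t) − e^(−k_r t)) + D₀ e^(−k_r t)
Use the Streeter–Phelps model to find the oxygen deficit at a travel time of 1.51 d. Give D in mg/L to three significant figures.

k_d L₀/(k_r−k_d) = 0.224×22.8/(1.32−0.224) = 5.107/1.096 = 4.660 mg/L.
e^(−k_d t) = e^(−0.224×1.510) = 0.7130; e^(−k_r t) = e^(−1.32×1.510) = 0.1363.
D = 4.660 × (0.7130 − 0.1363) + 2.74 × 0.1363 = 2.688 + 0.3733 = 3.061 mg/L.

D ≈ 3.06 mg/L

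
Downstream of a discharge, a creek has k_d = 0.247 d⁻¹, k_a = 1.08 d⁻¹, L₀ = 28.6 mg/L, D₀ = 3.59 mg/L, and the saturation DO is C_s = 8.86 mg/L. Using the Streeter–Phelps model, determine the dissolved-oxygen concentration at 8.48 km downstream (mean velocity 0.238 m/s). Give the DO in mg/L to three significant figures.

Travel time t = x/v = 8.48 km / (0.238 m/s) = 8480 m / 0.238 m/s = 35630 s = 0.4124 d.
k_d L₀/(k_a−k_d) = 0.247×28.6/(1.08−0.247) = 7.064/0.8330 = 8.480 mg/L.
e^(−k_d t) = e^(−0.247×0.4124) = 0.9032; e^(−k_a t) = e^(−1.08×0.4124) = 0.6406.
D = 8.480 × (0.9032 − 0.6406) + 3.59 × 0.6406 = 2.227 + 2.300 = 4.526 mg/L.
DO = C_s − D = 8.86 − 4.526 = 4.334 mg/L.

DO ≈ 4.33 mg/L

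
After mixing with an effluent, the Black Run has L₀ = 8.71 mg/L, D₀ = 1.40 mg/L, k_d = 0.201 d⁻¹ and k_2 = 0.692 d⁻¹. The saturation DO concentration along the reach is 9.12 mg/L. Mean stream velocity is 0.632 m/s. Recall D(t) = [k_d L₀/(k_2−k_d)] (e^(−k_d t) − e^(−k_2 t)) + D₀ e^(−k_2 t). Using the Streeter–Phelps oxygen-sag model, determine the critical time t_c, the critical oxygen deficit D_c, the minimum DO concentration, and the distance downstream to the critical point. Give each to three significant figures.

t_c ≈ 1.50 d; D_c ≈ 1.87 mg/L; min DO ≈ 7.25 mg/L; x_c ≈ 82.0 km

With k_2/k_d = 3.443 and 1 − D₀(k_2−k_d)/(k_d L₀) = 0.6074,
t_c = ln(3.443 × 0.6074) / (0.692 − 0.201) = ln(2.091) / 0.4910 = 0.7376/0.4910 = 1.502 d.
D_c = (k_d/k_2) L₀ e^(−k_d t_c) = (0.201/0.692) × 8.71 × e^(−0.201×1.502) = 0.2905 × 8.71 × 0.7394 = 1.871 mg/L.
Minimum DO = C_s − D_c = 9.12 − 1.871 = 7.249 mg/L.
x_c = v t_c = 0.632 m/s × 1.502 d × 86400 s/d = 82030 m ≈ 82.0 km.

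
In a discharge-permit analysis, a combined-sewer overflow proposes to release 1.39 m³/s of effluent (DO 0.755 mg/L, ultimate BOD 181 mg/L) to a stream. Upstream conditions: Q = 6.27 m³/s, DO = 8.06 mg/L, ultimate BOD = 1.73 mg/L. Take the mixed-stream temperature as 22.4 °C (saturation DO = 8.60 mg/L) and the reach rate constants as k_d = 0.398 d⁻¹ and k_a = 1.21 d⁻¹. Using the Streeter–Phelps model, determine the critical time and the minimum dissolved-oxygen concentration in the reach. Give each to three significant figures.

Mixed DO = (6.27×8.06 + 1.39×0.755)/(6.27+1.39) = 51.59/7.660 = 6.734 mg/L.
Mixed L₀ = (6.27×1.73 + 1.39×181)/(7.660) = 262.4/7.660 = 34.26 mg/L.
Initial deficit D₀ = C_s − DO₀ = 8.60 − 6.734 = 1.866 mg/L.
t_c = (1/0.8120) ln[(1.21/0.398)(1 − 1.866×0.8120/(0.398×34.26))] = 1.232 × ln(2.702) = 1.224 d.
D_c = (0.398/1.21) × 34.26 × e^(−0.398×1.224) = 0.3289 × 34.26 × 0.6143 = 6.923 mg/L.
Minimum DO = 8.60 − 6.923 = 1.677 mg/L.

t_c ≈ 1.22 d; minimum DO ≈ 1.68 mg/L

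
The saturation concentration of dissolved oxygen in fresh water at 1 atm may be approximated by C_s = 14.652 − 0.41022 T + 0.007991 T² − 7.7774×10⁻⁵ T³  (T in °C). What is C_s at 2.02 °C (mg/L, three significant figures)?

C_s = 14.652 − 0.41022×2.02 + 0.007991×2.02² − 7.7774×10⁻⁵×2.02³ = 13.86 mg/L.

C_s ≈ 13.9 mg/L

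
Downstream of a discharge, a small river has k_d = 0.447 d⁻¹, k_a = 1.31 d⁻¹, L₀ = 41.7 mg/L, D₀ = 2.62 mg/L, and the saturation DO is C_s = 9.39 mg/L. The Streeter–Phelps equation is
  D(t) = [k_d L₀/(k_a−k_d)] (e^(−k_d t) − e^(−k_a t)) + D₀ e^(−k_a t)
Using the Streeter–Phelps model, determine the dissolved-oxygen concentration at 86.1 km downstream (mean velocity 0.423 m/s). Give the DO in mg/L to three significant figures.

DO ≈ 2.72 mg/L

Travel time t = x/v = 86.1 km / (0.423 m/s) = 86100 m / 0.423 m/s = 203500 s = 2.356 d.
k_d L₀/(k_a−k_d) = 0.447×41.7/(1.31−0.447) = 18.64/0.8630 = 21.60 mg/L.
e^(−k_d t) = e^(−0.447×2.356) = 0.3489; e^(−k_a t) = e^(−1.31×2.356) = 0.04568.
D = 21.60 × (0.3489 − 0.04568) + 2.62 × 0.04568 = 6.549 + 0.1197 = 6.668 mg/L.
DO = C_s − D = 9.39 − 6.668 = 2.722 mg/L.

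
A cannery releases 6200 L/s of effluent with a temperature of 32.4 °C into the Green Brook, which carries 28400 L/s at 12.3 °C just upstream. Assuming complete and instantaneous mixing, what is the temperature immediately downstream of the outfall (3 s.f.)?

Flow-weighted mixing: C = (Q_r C_r + Q_w C_w)/(Q_r + Q_w)
= (28400×12.3 + 6200×32.4)/(28400 + 6200) = 550200/34600 = 15.90 °C.

15.9 °C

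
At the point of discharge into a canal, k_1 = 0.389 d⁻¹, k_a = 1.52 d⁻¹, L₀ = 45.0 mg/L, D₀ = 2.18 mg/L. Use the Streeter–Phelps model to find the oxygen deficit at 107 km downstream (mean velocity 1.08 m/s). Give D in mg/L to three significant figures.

Travel time t = x/v = 107 km / (1.08 m/s) = 107000 m / 1.08 m/s = 99070 s = 1.147 d.
k_1 L₀/(k_a−k_1) = 0.389×45.0/(1.52−0.389) = 17.50/1.131 = 15.48 mg/L.
e^(−k_1 t) = e^(−0.389×1.147) = 0.6401; e^(−k_a t) = e^(−1.52×1.147) = 0.1750.
D = 15.48 × (0.6401 − 0.1750) + 2.18 × 0.1750 = 7.199 + 0.3815 = 7.581 mg/L.

D ≈ 7.58 mg/L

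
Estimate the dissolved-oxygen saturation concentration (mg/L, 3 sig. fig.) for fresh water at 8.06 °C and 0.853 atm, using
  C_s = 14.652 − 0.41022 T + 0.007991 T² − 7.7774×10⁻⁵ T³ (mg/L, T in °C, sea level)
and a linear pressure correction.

C_s ≈ 10.1 mg/L

At sea level: C_s = 14.652 − 0.41022×8.06 + 0.007991×8.06² − 7.7774×10⁻⁵×8.06³ = 11.82 mg/L.
Pressure correction: C_s' = 11.82 × 0.853 = 10.09 mg/L.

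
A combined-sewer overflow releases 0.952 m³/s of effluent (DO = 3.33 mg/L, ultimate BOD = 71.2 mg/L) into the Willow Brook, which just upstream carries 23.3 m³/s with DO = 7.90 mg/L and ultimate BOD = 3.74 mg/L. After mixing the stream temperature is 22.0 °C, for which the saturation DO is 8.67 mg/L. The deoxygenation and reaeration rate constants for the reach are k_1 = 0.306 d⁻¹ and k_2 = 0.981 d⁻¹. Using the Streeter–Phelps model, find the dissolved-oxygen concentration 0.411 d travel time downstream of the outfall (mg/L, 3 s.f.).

Mixed DO = (23.3×7.90 + 0.952×3.33)/(23.3+0.952) = 187.2/24.25 = 7.721 mg/L.
Mixed L₀ = (23.3×3.74 + 0.952×71.2)/(24.25) = 154.9/24.25 = 6.388 mg/L.
Initial deficit D₀ = C_s − DO₀ = 8.67 − 7.721 = 0.9494 mg/L.
D(0.411) = [0.306×6.388/(0.981−0.306)](e^(−0.306×0.411) − e^(−0.981×0.411)) + 0.9494 e^(−0.981×0.411)
= 2.896 × (0.8818 − 0.6682) + 0.9494 × 0.6682 = 1.253 mg/L.
DO = 8.67 − 1.253 = 7.417 mg/L.

DO ≈ 7.42 mg/L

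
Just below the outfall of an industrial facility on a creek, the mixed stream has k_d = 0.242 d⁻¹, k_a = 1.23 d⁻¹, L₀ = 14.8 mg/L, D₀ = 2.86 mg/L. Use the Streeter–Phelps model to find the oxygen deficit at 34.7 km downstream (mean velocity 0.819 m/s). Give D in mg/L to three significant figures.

D ≈ 2.80 mg/L

Travel time t = x/v = 34.7 km / (0.819 m/s) = 34700 m / 0.819 m/s = 42370 s = 0.4904 d.
k_d L₀/(k_a−k_d) = 0.242×14.8/(1.23−0.242) = 3.582/0.9880 = 3.625 mg/L.
e^(−k_d t) = e^(−0.242×0.4904) = 0.8881; e^(−k_a t) = e^(−1.23×0.4904) = 0.5471.
D = 3.625 × (0.8881 − 0.5471) + 2.86 × 0.5471 = 1.236 + 1.565 = 2.801 mg/L.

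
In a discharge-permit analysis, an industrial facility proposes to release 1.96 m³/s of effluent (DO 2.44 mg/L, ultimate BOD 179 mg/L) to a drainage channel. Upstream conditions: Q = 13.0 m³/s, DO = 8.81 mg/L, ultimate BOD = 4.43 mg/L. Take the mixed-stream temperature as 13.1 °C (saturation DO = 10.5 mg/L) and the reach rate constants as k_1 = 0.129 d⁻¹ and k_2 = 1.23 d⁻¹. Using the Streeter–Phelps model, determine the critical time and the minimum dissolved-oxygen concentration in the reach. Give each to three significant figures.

Mixed DO = (13.0×8.81 + 1.96×2.44)/(13.0+1.96) = 119.3/14.96 = 7.975 mg/L.
Mixed L₀ = (13.0×4.43 + 1.96×179)/(14.96) = 408.4/14.96 = 27.30 mg/L.
Initial deficit D₀ = C_s − DO₀ = 10.5 − 7.975 = 2.525 mg/L.
t_c = (1/1.101) ln[(1.23/0.129)(1 − 2.525×1.101/(0.129×27.30))] = 0.9083 × ln(2.010) = 0.6340 d.
D_c = (0.129/1.23) × 27.30 × e^(−0.129×0.6340) = 0.1049 × 27.30 × 0.9215 = 2.638 mg/L.
Minimum DO = 10.5 − 2.638 = 7.862 mg/L.

t_c ≈ 0.634 d; minimum DO ≈ 7.86 mg/L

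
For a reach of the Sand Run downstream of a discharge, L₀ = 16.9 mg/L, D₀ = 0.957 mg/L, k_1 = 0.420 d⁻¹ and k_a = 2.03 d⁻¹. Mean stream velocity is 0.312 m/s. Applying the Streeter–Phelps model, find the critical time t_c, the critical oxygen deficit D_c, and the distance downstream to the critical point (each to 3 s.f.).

With k_a/k_1 = 4.833 and 1 − D₀(k_a−k_1)/(k_1 L₀) = 0.7829,
t_c = ln(4.833 × 0.7829) / (2.03 − 0.420) = ln(3.784) / 1.610 = 1.331/1.610 = 0.8266 d.
L(t_c) = L₀ e^(−k_1 t_c) = 16.9 × 0.7067 = 11.94 mg/L, and at the critical point k_a D_c = k_1 L, so D_c = (0.420/2.03) × 11.94 = 2.471 mg/L.
x_c = v t_c = 0.312 m/s × 0.8266 d × 86400 s/d = 22280 m ≈ 22.3 km.

t_c ≈ 0.827 d; D_c ≈ 2.47 mg/L; x_c ≈ 22.3 km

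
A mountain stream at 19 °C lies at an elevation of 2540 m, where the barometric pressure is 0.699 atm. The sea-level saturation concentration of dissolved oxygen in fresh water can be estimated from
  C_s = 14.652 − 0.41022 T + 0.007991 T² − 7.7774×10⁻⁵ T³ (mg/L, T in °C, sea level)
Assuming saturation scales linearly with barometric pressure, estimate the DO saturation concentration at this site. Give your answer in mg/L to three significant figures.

At sea level: C_s = 14.652 − 0.41022×19 + 0.007991×19² − 7.7774×10⁻⁵×19³ = 9.209 mg/L.
Pressure correction: C_s' = 9.209 × 0.699 = 6.437 mg/L.

C_s ≈ 6.44 mg/L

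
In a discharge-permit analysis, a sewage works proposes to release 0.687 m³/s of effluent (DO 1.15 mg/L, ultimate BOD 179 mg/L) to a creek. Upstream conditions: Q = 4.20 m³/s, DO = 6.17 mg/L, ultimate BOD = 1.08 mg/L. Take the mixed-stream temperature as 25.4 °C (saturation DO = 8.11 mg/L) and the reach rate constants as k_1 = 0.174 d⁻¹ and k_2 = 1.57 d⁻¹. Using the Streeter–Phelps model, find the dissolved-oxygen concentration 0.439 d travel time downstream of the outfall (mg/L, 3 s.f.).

Mixed DO = (4.20×6.17 + 0.687×1.15)/(4.20+0.687) = 26.70/4.887 = 5.464 mg/L.
Mixed L₀ = (4.20×1.08 + 0.687×179)/(4.887) = 127.5/4.887 = 26.09 mg/L.
Initial deficit D₀ = C_s − DO₀ = 8.11 − 5.464 = 2.646 mg/L.
D(0.439) = [0.174×26.09/(1.57−0.174)](e^(−0.174×0.439) − e^(−1.57×0.439)) + 2.646 e^(−1.57×0.439)
= 3.252 × (0.9265 − 0.5020) + 2.646 × 0.5020 = 2.709 mg/L.
DO = 8.11 − 2.709 = 5.401 mg/L.

DO ≈ 5.40 mg/L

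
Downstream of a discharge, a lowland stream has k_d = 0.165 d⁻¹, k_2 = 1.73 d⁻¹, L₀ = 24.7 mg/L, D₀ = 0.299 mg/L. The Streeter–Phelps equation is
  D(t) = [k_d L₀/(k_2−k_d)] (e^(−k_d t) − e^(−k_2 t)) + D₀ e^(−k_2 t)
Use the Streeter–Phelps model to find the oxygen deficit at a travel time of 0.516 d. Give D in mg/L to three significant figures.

D ≈ 1.45 mg/L

k_d L₀/(k_2−k_d) = 0.165×24.7/(1.73−0.165) = 4.075/1.565 = 2.604 mg/L.
e^(−k_d t) = e^(−0.165×0.5160) = 0.9184; e^(−k_2 t) = e^(−1.73×0.5160) = 0.4096.
D = 2.604 × (0.9184 − 0.4096) + 0.299 × 0.4096 = 1.325 + 0.1225 = 1.448 mg/L.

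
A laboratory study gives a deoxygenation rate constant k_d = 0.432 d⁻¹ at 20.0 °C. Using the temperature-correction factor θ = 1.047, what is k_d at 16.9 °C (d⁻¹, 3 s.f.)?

k_d ≈ 0.375 d⁻¹

k_d(T₂) = k_d(T₁) · θ^(T₂−T₁) = 0.432 × 1.047^(16.9−20.0)
= 0.432 × 1.047^-3.10 = 0.432 × 0.8673 = 0.3747 d⁻¹.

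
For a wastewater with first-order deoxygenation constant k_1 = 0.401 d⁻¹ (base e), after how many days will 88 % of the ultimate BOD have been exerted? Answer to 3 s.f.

y/L₀ = 1 − e^(−k_1 t) = 0.88 ⇒ e^(−k_1 t) = 0.120
t = −ln(0.120) / 0.401 = 2.120 / 0.401 = 5.287 d.

t ≈ 5.29 d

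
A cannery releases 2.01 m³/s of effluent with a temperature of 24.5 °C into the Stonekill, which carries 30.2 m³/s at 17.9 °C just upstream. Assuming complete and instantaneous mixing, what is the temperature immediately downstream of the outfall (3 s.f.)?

Flow-weighted mixing: C = (Q_r C_r + Q_w C_w)/(Q_r + Q_w)
= (30.2×17.9 + 2.01×24.5)/(30.2 + 2.01) = 589.8/32.21 = 18.31 °C.

18.3 °C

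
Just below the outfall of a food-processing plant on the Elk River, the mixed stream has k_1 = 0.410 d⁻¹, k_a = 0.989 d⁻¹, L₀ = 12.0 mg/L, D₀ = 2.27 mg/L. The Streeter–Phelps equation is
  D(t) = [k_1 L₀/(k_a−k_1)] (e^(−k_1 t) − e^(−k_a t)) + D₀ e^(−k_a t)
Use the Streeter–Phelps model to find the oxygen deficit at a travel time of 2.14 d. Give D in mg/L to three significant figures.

k_1 L₀/(k_a−k_1) = 0.410×12.0/(0.989−0.410) = 4.920/0.5790 = 8.497 mg/L.
e^(−k_1 t) = e^(−0.410×2.140) = 0.4159; e^(−k_a t) = e^(−0.989×2.140) = 0.1205.
D = 8.497 × (0.4159 − 0.1205) + 2.27 × 0.1205 = 2.510 + 0.2734 = 2.784 mg/L.

D ≈ 2.78 mg/L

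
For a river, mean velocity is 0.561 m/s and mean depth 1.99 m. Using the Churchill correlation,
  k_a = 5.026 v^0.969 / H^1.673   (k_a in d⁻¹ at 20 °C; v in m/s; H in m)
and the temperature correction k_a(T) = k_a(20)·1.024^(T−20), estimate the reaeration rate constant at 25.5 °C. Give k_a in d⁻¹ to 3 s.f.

k_a(20) = 5.026 × 0.561^0.969 / 1.99^1.673 = 5.026 × 0.5711 / 3.162 = 0.9078 d⁻¹.
k_a(25.5) = 0.9078 × 1.024^(25.5−20) = 0.9078 × 1.139 = 1.034 d⁻¹.

k_a ≈ 1.03 d⁻¹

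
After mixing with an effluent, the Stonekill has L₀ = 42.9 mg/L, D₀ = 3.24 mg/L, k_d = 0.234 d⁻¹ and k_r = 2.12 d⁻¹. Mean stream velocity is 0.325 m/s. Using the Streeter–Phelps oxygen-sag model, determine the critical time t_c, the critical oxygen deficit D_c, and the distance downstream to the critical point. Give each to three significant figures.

At the critical point dD/dt = 0, so k_d L₀ e^(−k_d t) = k_r D. Substituting D(t) from the Streeter–Phelps equation and solving for t gives
t_c = ln[(k_r/k_d)(1 − D₀(k_r−k_d)/(k_d L₀))] / (k_r−k_d).
Here k_r−k_d = 1.886 d⁻¹ and 1 − D₀(k_r−k_d)/(k_d L₀) = 1 − 3.24×1.886/(0.234×42.9) = 0.3913, so
t_c = ln(9.060 × 0.3913) / 1.886 = 1.266 / 1.886 = 0.6710 d.
D_c = (k_d/k_r) L₀ e^(−k_d t_c) = (0.234/2.12) × 42.9 × e^(−0.234×0.6710) = 0.1104 × 42.9 × 0.8547 = 4.047 mg/L.
x_c = v t_c = 0.325 m/s × 0.6710 d × 86400 s/d = 18840 m ≈ 18.8 km.

t_c ≈ 0.671 d; D_c ≈ 4.05 mg/L; x_c ≈ 18.8 km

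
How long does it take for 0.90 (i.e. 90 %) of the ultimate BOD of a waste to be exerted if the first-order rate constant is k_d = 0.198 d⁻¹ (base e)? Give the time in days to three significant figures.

y/L₀ = 1 − e^(−k_d t) = 0.90 ⇒ e^(−k_d t) = 0.100
t = −ln(0.100) / 0.198 = 2.303 / 0.198 = 11.63 d.

t ≈ 11.6 d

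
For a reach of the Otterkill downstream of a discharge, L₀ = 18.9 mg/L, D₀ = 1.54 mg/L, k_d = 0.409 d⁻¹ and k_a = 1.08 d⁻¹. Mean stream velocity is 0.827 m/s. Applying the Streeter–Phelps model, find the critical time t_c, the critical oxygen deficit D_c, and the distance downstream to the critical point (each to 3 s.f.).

With k_a/k_d = 2.641 and 1 − D₀(k_a−k_d)/(k_d L₀) = 0.8663,
t_c = ln(2.641 × 0.8663) / (1.08 − 0.409) = ln(2.288) / 0.6710 = 0.8275/0.6710 = 1.233 d.
L(t_c) = L₀ e^(−k_d t_c) = 18.9 × 0.6039 = 11.41 mg/L, and at the critical point k_a D_c = k_d L, so D_c = (0.409/1.08) × 11.41 = 4.322 mg/L.
x_c = v t_c = 0.827 m/s × 1.233 d × 86400 s/d = 88120 m ≈ 88.1 km.

t_c ≈ 1.23 d; D_c ≈ 4.32 mg/L; x_c ≈ 88.1 km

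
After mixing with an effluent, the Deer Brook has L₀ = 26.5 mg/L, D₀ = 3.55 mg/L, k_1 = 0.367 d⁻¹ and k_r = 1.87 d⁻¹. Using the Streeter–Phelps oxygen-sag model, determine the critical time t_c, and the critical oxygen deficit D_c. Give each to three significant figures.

t_c ≈ 0.554 d; D_c ≈ 4.24 mg/L

With k_r/k_1 = 5.095 and 1 − D₀(k_r−k_1)/(k_1 L₀) = 0.4514,
t_c = ln(5.095 × 0.4514) / (1.87 − 0.367) = ln(2.300) / 1.503 = 0.8329/1.503 = 0.5541 d.
L(t_c) = L₀ e^(−k_1 t_c) = 26.5 × 0.8160 = 21.62 mg/L, and at the critical point k_r D_c = k_1 L, so D_c = (0.367/1.87) × 21.62 = 4.244 mg/L.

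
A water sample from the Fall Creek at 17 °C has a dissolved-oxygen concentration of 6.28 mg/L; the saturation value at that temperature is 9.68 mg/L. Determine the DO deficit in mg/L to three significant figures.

D ≈ 3.40 mg/L

D = C_s − C = 9.68 − 6.28 = 3.40 mg/L.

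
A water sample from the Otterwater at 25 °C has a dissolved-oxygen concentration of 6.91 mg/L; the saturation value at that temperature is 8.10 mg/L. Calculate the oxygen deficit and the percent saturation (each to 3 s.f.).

D ≈ 1.19 mg/L; 85.3 % saturation

D = C_s − C = 8.10 − 6.91 = 1.19 mg/L.
% saturation = 6.91/8.10 × 100 = 85.3 %.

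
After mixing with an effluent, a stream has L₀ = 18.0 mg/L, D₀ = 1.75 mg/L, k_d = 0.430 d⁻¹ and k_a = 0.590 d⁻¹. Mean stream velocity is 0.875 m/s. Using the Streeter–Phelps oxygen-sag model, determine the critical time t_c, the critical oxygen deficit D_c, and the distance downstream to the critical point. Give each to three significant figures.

With k_a/k_d = 1.372 and 1 − D₀(k_a−k_d)/(k_d L₀) = 0.9638,
t_c = ln(1.372 × 0.9638) / (0.590 − 0.430) = ln(1.322) / 0.1600 = 0.2795/0.1600 = 1.747 d.
L(t_c) = L₀ e^(−k_d t_c) = 18.0 × 0.4718 = 8.493 mg/L, and at the critical point k_a D_c = k_d L, so D_c = (0.430/0.590) × 8.493 = 6.190 mg/L.
x_c = v t_c = 0.875 m/s × 1.747 d × 86400 s/d = 132100 m ≈ 132 km.

t_c ≈ 1.75 d; D_c ≈ 6.19 mg/L; x_c ≈ 132 km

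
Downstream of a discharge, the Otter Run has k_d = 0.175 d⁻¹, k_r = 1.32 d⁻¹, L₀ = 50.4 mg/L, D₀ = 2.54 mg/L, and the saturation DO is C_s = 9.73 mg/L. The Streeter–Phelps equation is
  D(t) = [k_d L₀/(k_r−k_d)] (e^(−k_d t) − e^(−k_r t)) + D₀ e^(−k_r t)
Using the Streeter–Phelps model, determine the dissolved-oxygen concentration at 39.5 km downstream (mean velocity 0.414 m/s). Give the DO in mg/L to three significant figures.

Travel time t = x/v = 39.5 km / (0.414 m/s) = 39500 m / 0.414 m/s = 95410 s = 1.104 d.
k_d L₀/(k_r−k_d) = 0.175×50.4/(1.32−0.175) = 8.820/1.145 = 7.703 mg/L.
e^(−k_d t) = e^(−0.175×1.104) = 0.8243; e^(−k_r t) = e^(−1.32×1.104) = 0.2328.
D = 7.703 × (0.8243 − 0.2328) + 2.54 × 0.2328 = 4.556 + 0.5913 = 5.148 mg/L.
DO = C_s − D = 9.73 − 5.148 = 4.582 mg/L.

DO ≈ 4.58 mg/L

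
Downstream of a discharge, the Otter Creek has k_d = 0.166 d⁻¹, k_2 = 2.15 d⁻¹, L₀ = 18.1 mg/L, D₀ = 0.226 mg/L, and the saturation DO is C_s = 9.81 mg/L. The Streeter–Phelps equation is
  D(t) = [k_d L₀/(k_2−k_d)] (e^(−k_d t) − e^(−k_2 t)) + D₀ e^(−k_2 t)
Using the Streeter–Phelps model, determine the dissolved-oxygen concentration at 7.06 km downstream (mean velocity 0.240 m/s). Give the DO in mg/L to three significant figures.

DO ≈ 9.00 mg/L

Travel time t = x/v = 7.06 km / (0.240 m/s) = 7060 m / 0.240 m/s = 29420 s = 0.3405 d.
k_d L₀/(k_2−k_d) = 0.166×18.1/(2.15−0.166) = 3.005/1.984 = 1.514 mg/L.
e^(−k_d t) = e^(−0.166×0.3405) = 0.9450; e^(−k_2 t) = e^(−2.15×0.3405) = 0.4809.
D = 1.514 × (0.9450 − 0.4809) + 0.226 × 0.4809 = 0.7029 + 0.1087 = 0.8115 mg/L.
DO = C_s − D = 9.81 − 0.8115 = 8.998 mg/L.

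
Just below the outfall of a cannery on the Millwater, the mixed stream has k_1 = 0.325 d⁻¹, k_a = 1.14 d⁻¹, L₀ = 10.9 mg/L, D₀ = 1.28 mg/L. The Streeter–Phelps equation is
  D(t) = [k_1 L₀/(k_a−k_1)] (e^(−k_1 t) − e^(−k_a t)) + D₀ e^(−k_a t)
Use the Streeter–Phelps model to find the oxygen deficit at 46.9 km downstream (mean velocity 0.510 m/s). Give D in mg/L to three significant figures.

Travel time t = x/v = 46.9 km / (0.510 m/s) = 46900 m / 0.510 m/s = 91960 s = 1.064 d.
k_1 L₀/(k_a−k_1) = 0.325×10.9/(1.14−0.325) = 3.543/0.8150 = 4.347 mg/L.
e^(−k_1 t) = e^(−0.325×1.064) = 0.7076; e^(−k_a t) = e^(−1.14×1.064) = 0.2972.
D = 4.347 × (0.7076 − 0.2972) + 1.28 × 0.2972 = 1.784 + 0.3804 = 2.164 mg/L.

D ≈ 2.16 mg/L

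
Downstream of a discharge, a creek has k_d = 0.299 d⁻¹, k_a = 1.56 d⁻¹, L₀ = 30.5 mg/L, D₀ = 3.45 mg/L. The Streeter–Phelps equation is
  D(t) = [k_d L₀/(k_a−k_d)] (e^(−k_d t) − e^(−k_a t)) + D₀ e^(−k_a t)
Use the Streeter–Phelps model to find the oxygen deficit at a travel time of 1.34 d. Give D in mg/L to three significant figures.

D ≈ 4.38 mg/L

k_d L₀/(k_a−k_d) = 0.299×30.5/(1.56−0.299) = 9.120/1.261 = 7.232 mg/L.
e^(−k_d t) = e^(−0.299×1.340) = 0.6699; e^(−k_a t) = e^(−1.56×1.340) = 0.1236.
D = 7.232 × (0.6699 − 0.1236) + 3.45 × 0.1236 = 3.950 + 0.4265 = 4.377 mg/L.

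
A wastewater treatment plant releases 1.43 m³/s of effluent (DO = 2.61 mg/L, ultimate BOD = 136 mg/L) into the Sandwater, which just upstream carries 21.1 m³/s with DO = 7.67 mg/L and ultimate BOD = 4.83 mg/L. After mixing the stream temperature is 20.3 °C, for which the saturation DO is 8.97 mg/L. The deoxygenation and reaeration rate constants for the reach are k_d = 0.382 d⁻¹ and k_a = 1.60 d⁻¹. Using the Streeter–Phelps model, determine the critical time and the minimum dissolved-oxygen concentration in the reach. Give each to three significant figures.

t_c ≈ 0.766 d; minimum DO ≈ 6.63 mg/L

Mixed DO = (21.1×7.67 + 1.43×2.61)/(21.1+1.43) = 165.6/22.53 = 7.349 mg/L.
Mixed L₀ = (21.1×4.83 + 1.43×136)/(22.53) = 296.4/22.53 = 13.16 mg/L.
Initial deficit D₀ = C_s − DO₀ = 8.97 − 7.349 = 1.621 mg/L.
t_c = (1/1.218) ln[(1.60/0.382)(1 − 1.621×1.218/(0.382×13.16))] = 0.8210 × ln(2.543) = 0.7662 d.
D_c = (0.382/1.60) × 13.16 × e^(−0.382×0.7662) = 0.2387 × 13.16 × 0.7463 = 2.344 mg/L.
Minimum DO = 8.97 − 2.344 = 6.626 mg/L.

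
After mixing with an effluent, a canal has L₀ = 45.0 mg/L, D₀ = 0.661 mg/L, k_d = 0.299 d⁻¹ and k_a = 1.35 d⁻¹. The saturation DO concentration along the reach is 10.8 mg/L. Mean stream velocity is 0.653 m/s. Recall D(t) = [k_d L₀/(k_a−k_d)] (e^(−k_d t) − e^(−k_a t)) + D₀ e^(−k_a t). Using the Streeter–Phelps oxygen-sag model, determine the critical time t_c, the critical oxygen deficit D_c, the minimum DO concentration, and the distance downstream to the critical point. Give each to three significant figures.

t_c ≈ 1.38 d; D_c ≈ 6.59 mg/L; min DO ≈ 4.21 mg/L; x_c ≈ 78.1 km

At the critical point dD/dt = 0, so k_d L₀ e^(−k_d t) = k_a D. Substituting D(t) from the Streeter–Phelps equation and solving for t gives
t_c = ln[(k_a/k_d)(1 − D₀(k_a−k_d)/(k_d L₀))] / (k_a−k_d).
Here k_a−k_d = 1.051 d⁻¹ and 1 − D₀(k_a−k_d)/(k_d L₀) = 1 − 0.661×1.051/(0.299×45.0) = 0.9484, so
t_c = ln(4.515 × 0.9484) / 1.051 = 1.454 / 1.051 = 1.384 d.
L(t_c) = L₀ e^(−k_d t_c) = 45.0 × 0.6612 = 29.75 mg/L, and at the critical point k_a D_c = k_d L, so D_c = (0.299/1.35) × 29.75 = 6.590 mg/L.
Minimum DO = C_s − D_c = 10.8 − 6.590 = 4.210 mg/L.
x_c = v t_c = 0.653 m/s × 1.384 d × 86400 s/d = 78070 m ≈ 78.1 km.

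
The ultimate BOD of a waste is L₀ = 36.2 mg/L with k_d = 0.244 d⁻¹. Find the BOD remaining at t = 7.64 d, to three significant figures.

L_t = L₀ e^(−k_d t) = 36.2 × e^(−0.244×7.64) = 36.2 × 0.1550 = 5.612 mg/L.

L ≈ 5.61 mg/L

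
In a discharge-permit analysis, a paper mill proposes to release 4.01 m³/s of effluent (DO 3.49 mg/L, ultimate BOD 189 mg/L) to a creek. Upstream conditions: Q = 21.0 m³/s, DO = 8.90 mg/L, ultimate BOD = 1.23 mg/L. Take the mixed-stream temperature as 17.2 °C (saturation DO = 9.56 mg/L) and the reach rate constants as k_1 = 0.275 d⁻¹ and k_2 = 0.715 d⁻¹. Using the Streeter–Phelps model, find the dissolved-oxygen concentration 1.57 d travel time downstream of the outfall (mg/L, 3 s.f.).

DO ≈ 2.72 mg/L

Mixed DO = (21.0×8.90 + 4.01×3.49)/(21.0+4.01) = 200.9/25.01 = 8.033 mg/L.
Mixed L₀ = (21.0×1.23 + 4.01×189)/(25.01) = 783.7/25.01 = 31.34 mg/L.
Initial deficit D₀ = C_s − DO₀ = 9.56 − 8.033 = 1.527 mg/L.
D(1.57) = [0.275×31.34/(0.715−0.275)](e^(−0.275×1.57) − e^(−0.715×1.57)) + 1.527 e^(−0.715×1.57)
= 19.59 × (0.6494 − 0.3254) + 1.527 × 0.3254 = 6.841 mg/L.
DO = 9.56 − 6.841 = 2.719 mg/L.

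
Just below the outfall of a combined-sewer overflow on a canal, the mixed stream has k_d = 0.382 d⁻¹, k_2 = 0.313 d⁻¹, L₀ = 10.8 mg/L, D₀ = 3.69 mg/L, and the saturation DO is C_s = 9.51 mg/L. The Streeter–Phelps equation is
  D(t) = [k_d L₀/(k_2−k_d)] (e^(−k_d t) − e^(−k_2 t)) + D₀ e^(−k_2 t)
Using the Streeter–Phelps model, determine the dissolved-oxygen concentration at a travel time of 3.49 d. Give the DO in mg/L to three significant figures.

DO ≈ 3.98 mg/L

k_d L₀/(k_2−k_d) = 0.382×10.8/(0.313−0.382) = 4.126/-0.06900 = -59.79 mg/L.
e^(−k_d t) = e^(−0.382×3.490) = 0.2636; e^(−k_2 t) = e^(−0.313×3.490) = 0.3354.
D = -59.79 × (0.2636 − 0.3354) + 3.69 × 0.3354 = 4.292 + 1.238 = 5.530 mg/L.
DO = C_s − D = 9.51 − 5.530 = 3.980 mg/L.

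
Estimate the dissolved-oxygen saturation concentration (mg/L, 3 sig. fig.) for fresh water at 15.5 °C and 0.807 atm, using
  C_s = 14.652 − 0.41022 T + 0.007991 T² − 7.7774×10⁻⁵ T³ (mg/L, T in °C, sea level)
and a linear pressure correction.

At sea level: C_s = 14.652 − 0.41022×15.5 + 0.007991×15.5² − 7.7774×10⁻⁵×15.5³ = 9.924 mg/L.
Pressure correction: C_s' = 9.924 × 0.807 = 8.009 mg/L.

C_s ≈ 8.01 mg/L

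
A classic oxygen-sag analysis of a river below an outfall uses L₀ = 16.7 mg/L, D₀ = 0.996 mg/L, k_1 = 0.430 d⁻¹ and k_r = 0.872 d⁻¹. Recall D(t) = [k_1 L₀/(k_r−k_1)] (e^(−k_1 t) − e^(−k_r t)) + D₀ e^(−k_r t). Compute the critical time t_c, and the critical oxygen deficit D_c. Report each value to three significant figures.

t_c ≈ 1.46 d; D_c ≈ 4.40 mg/L

At the critical point dD/dt = 0, so k_1 L₀ e^(−k_1 t) = k_r D. Substituting D(t) from the Streeter–Phelps equation and solving for t gives
t_c = ln[(k_r/k_1)(1 − D₀(k_r−k_1)/(k_1 L₀))] / (k_r−k_1).
Here k_r−k_1 = 0.4420 d⁻¹ and 1 − D₀(k_r−k_1)/(k_1 L₀) = 1 − 0.996×0.4420/(0.430×16.7) = 0.9387, so
t_c = ln(2.028 × 0.9387) / 0.4420 = 0.6437 / 0.4420 = 1.456 d.
D_c = (k_1/k_r) L₀ e^(−k_1 t_c) = (0.430/0.872) × 16.7 × e^(−0.430×1.456) = 0.4931 × 16.7 × 0.5346 = 4.402 mg/L.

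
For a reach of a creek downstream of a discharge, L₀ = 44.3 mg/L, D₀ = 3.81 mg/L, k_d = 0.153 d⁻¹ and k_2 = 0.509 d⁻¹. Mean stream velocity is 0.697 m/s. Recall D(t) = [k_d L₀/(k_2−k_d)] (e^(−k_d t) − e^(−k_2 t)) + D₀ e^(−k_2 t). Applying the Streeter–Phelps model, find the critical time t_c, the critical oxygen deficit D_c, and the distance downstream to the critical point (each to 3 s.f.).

t_c ≈ 2.75 d; D_c ≈ 8.74 mg/L; x_c ≈ 166 km

With k_2/k_d = 3.327 and 1 − D₀(k_2−k_d)/(k_d L₀) = 0.7999,
t_c = ln(3.327 × 0.7999) / (0.509 − 0.153) = ln(2.661) / 0.3560 = 0.9787/0.3560 = 2.749 d.
L(t_c) = L₀ e^(−k_d t_c) = 44.3 × 0.6566 = 29.09 mg/L, and at the critical point k_2 D_c = k_d L, so D_c = (0.153/0.509) × 29.09 = 8.744 mg/L.
x_c = v t_c = 0.697 m/s × 2.749 d × 86400 s/d = 165600 m ≈ 166 km.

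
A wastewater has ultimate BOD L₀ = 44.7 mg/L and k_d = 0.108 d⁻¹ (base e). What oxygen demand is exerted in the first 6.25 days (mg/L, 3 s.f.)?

y_t = L₀(1 − e^(−k_d t)) = 44.7 × (1 − e^(−0.108×6.25))
= 44.7 × (1 − 0.5092) = 44.7 × 0.4908 = 21.94 mg/L.

y ≈ 21.9 mg/L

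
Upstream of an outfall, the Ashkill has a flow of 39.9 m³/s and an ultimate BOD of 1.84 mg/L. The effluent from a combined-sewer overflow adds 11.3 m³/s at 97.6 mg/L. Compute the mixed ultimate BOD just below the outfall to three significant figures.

23.0 mg/L

Flow-weighted mixing: C = (Q_r C_r + Q_w C_w)/(Q_r + Q_w)
= (39.9×1.84 + 11.3×97.6)/(39.9 + 11.3) = 1176/51.20 = 22.97 mg/L.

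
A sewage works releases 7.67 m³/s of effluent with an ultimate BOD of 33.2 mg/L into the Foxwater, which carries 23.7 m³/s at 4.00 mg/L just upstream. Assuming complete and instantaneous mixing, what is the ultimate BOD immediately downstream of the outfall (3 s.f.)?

Flow-weighted mixing: C = (Q_r C_r + Q_w C_w)/(Q_r + Q_w)
= (23.7×4.00 + 7.67×33.2)/(23.7 + 7.67) = 349.4/31.37 = 11.14 mg/L.

11.1 mg/L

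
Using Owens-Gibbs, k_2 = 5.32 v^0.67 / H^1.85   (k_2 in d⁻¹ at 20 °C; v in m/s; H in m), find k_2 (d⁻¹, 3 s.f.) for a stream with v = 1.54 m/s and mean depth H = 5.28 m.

k_2 = 5.32 × 1.54^0.67 / 5.28^1.85 = 5.32 × 1.335 / 21.72 = 0.3271 d⁻¹.

k_2 ≈ 0.327 d⁻¹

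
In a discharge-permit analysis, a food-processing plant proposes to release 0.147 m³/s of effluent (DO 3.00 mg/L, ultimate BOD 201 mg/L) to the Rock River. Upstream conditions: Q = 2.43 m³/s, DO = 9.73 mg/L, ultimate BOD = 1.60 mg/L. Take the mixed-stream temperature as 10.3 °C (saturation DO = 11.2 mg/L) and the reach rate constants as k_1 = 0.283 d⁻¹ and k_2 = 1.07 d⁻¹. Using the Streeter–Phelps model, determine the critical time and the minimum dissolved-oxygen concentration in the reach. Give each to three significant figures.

Mixed DO = (2.43×9.73 + 0.147×3.00)/(2.43+0.147) = 24.08/2.577 = 9.346 mg/L.
Mixed L₀ = (2.43×1.60 + 0.147×201)/(2.577) = 33.43/2.577 = 12.97 mg/L.
Initial deficit D₀ = C_s − DO₀ = 11.2 − 9.346 = 1.854 mg/L.
t_c = (1/0.7870) ln[(1.07/0.283)(1 − 1.854×0.7870/(0.283×12.97))] = 1.271 × ln(2.279) = 1.046 d.
D_c = (0.283/1.07) × 12.97 × e^(−0.283×1.046) = 0.2645 × 12.97 × 0.7437 = 2.552 mg/L.
Minimum DO = 11.2 − 2.552 = 8.648 mg/L.

t_c ≈ 1.05 d; minimum DO ≈ 8.65 mg/L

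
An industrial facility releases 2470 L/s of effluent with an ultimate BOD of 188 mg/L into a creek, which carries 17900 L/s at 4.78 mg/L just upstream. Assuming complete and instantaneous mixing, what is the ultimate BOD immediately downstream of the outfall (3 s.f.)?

Flow-weighted mixing: C = (Q_r C_r + Q_w C_w)/(Q_r + Q_w)
= (17900×4.78 + 2470×188)/(17900 + 2470) = 549900/20370 = 27.00 mg/L.

27.0 mg/L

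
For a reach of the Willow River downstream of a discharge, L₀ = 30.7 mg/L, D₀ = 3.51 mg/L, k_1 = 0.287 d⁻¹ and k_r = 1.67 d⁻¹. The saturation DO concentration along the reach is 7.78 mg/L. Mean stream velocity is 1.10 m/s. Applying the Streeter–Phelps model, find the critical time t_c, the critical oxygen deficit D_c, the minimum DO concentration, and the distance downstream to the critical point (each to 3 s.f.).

With k_r/k_1 = 5.819 and 1 − D₀(k_r−k_1)/(k_1 L₀) = 0.4491,
t_c = ln(5.819 × 0.4491) / (1.67 − 0.287) = ln(2.613) / 1.383 = 0.9605/1.383 = 0.6945 d.
L(t_c) = L₀ e^(−k_1 t_c) = 30.7 × 0.8193 = 25.15 mg/L, and at the critical point k_r D_c = k_1 L, so D_c = (0.287/1.67) × 25.15 = 4.323 mg/L.
Minimum DO = C_s − D_c = 7.78 − 4.323 = 3.457 mg/L.
x_c = v t_c = 1.10 m/s × 0.6945 d × 86400 s/d = 66000 m ≈ 66.0 km.

t_c ≈ 0.694 d; D_c ≈ 4.32 mg/L; min DO ≈ 3.46 mg/L; x_c ≈ 66.0 km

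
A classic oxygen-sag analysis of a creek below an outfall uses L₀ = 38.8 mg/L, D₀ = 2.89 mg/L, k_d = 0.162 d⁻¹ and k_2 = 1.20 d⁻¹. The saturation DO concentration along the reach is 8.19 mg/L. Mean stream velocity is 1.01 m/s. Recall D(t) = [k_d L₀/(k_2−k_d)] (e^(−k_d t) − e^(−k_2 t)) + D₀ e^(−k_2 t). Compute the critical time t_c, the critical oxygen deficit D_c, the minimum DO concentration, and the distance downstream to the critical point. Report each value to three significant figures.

t_c ≈ 1.30 d; D_c ≈ 4.24 mg/L; min DO ≈ 3.95 mg/L; x_c ≈ 114 km

With k_2/k_d = 7.407 and 1 − D₀(k_2−k_d)/(k_d L₀) = 0.5227,
t_c = ln(7.407 × 0.5227) / (1.20 − 0.162) = ln(3.872) / 1.038 = 1.354/1.038 = 1.304 d.
D_c = (k_d/k_2) L₀ e^(−k_d t_c) = (0.162/1.20) × 38.8 × e^(−0.162×1.304) = 0.1350 × 38.8 × 0.8095 = 4.240 mg/L.
Minimum DO = C_s − D_c = 8.19 − 4.240 = 3.950 mg/L.
x_c = v t_c = 1.01 m/s × 1.304 d × 86400 s/d = 113800 m ≈ 114 km.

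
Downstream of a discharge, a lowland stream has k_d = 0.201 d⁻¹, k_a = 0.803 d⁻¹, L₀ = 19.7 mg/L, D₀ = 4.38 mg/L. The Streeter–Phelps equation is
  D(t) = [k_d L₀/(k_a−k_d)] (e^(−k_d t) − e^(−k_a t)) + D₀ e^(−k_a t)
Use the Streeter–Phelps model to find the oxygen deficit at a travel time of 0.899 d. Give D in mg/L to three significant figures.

D ≈ 4.42 mg/L

k_d L₀/(k_a−k_d) = 0.201×19.7/(0.803−0.201) = 3.960/0.6020 = 6.578 mg/L.
e^(−k_d t) = e^(−0.201×0.8990) = 0.8347; e^(−k_a t) = e^(−0.803×0.8990) = 0.4858.
D = 6.578 × (0.8347 − 0.4858) + 4.38 × 0.4858 = 2.295 + 2.128 = 4.423 mg/L.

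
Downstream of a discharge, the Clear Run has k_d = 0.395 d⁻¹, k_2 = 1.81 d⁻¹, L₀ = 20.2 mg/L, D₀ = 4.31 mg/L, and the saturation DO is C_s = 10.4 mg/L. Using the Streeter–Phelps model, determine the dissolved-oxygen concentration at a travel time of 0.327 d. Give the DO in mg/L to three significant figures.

DO ≈ 6.18 mg/L

k_d L₀/(k_2−k_d) = 0.395×20.2/(1.81−0.395) = 7.979/1.415 = 5.639 mg/L.
e^(−k_d t) = e^(−0.395×0.3270) = 0.8788; e^(−k_2 t) = e^(−1.81×0.3270) = 0.5533.
D = 5.639 × (0.8788 − 0.5533) + 4.31 × 0.5533 = 1.836 + 2.385 = 4.220 mg/L.
DO = C_s − D = 10.4 − 4.220 = 6.180 mg/L.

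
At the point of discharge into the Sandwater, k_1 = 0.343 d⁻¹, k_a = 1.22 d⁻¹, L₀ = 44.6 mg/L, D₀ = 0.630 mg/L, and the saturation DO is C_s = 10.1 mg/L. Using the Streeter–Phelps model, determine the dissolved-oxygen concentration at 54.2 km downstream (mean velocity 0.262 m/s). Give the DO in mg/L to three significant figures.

Travel time t = x/v = 54.2 km / (0.262 m/s) = 54200 m / 0.262 m/s = 206900 s = 2.394 d.
k_1 L₀/(k_a−k_1) = 0.343×44.6/(1.22−0.343) = 15.30/0.8770 = 17.44 mg/L.
e^(−k_1 t) = e^(−0.343×2.394) = 0.4399; e^(−k_a t) = e^(−1.22×2.394) = 0.05388.
D = 17.44 × (0.4399 − 0.05388) + 0.630 × 0.05388 = 6.733 + 0.03394 = 6.767 mg/L.
DO = C_s − D = 10.1 − 6.767 = 3.333 mg/L.

DO ≈ 3.33 mg/L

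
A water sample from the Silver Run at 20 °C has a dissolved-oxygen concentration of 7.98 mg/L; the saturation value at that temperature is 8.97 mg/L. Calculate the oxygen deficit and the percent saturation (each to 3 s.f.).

D ≈ 0.990 mg/L; 89.0 % saturation

D = C_s − C = 8.97 − 7.98 = 0.990 mg/L.
% saturation = 7.98/8.97 × 100 = 89.0 %.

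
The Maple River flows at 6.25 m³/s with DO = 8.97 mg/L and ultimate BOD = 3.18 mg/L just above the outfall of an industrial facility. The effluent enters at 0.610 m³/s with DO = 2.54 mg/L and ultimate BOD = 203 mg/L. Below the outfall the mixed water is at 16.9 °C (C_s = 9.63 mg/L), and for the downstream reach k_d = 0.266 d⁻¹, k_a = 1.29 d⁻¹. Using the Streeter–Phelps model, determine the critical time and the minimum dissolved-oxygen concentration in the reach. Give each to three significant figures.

Mixed DO = (6.25×8.97 + 0.610×2.54)/(6.25+0.610) = 57.61/6.860 = 8.398 mg/L.
Mixed L₀ = (6.25×3.18 + 0.610×203)/(6.860) = 143.7/6.860 = 20.95 mg/L.
Initial deficit D₀ = C_s − DO₀ = 9.63 − 8.398 = 1.232 mg/L.
t_c = (1/1.024) ln[(1.29/0.266)(1 − 1.232×1.024/(0.266×20.95))] = 0.9766 × ln(3.752) = 1.291 d.
D_c = (0.266/1.29) × 20.95 × e^(−0.266×1.291) = 0.2062 × 20.95 × 0.7093 = 3.064 mg/L.
Minimum DO = 9.63 − 3.064 = 6.566 mg/L.

t_c ≈ 1.29 d; minimum DO ≈ 6.57 mg/L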